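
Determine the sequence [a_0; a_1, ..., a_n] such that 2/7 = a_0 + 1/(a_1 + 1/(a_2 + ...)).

[0; 3, 2]

Run the Euclidean algorithm on 2 and 7; the successive quotients are the partial quotients a_0, a_1, ... (each step inverts the fractional part left over by the previous one):
  2 = 0*7 + 2, so a_0 = 0.
  7 = 3*2 + 1, so a_1 = 3.
  2 = 2*1 + 0, so a_2 = 2.
The remainder reaches 0 after 3 divisions, so the expansion has 3 partial quotients, read off in order.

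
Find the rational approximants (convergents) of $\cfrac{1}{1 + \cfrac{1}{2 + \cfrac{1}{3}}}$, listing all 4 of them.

0/1, 1/1, 2/3, 7/10

Using the convergent recurrence p_i = a_i*p_{i-1} + p_{i-2}, q_i = a_i*q_{i-1} + q_{i-2} with p_{-2}=0, p_{-1}=1, q_{-2}=1, q_{-1}=0:
  i=0: a_0=0, p_0 = 0*1 + 0 = 0, q_0 = 0*0 + 1 = 1.
  i=1: a_1=1, p_1 = 1*0 + 1 = 1, q_1 = 1*1 + 0 = 1.
  i=2: a_2=2, p_2 = 2*1 + 0 = 2, q_2 = 2*1 + 1 = 3.
  i=3: a_3=3, p_3 = 3*2 + 1 = 7, q_3 = 3*3 + 1 = 10.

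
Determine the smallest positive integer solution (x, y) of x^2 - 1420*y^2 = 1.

(x, y) = (954809, 25338)

First expand sqrt(1420) as a continued fraction. With x_i = (sqrt(1420) + m_i)/d_i and (m_0, d_0) = (0, 1): a_0 = floor(sqrt(1420)) = 37, since 37^2 = 1369 <= 1420 < 1444 = 38^2.
Iterate m_{i+1} = d_i*a_i - m_i, d_{i+1} = (1420 - m_{i+1}^2)/d_i, a_{i+1} = floor((a_0 + m_{i+1})/d_{i+1}):
  m_1 = 1*37 - 0 = 37, d_1 = (1420 - 37^2)/1 = 51/1 = 51, a_1 = floor((37 + 37)/51) = 1.
  m_2 = 51*1 - 37 = 14, d_2 = (1420 - 14^2)/51 = 1224/51 = 24, a_2 = floor((37 + 14)/24) = 2.
  m_3 = 24*2 - 14 = 34, d_3 = (1420 - 34^2)/24 = 264/24 = 11, a_3 = floor((37 + 34)/11) = 6.
  m_4 = 11*6 - 34 = 32, d_4 = (1420 - 32^2)/11 = 396/11 = 36, a_4 = floor((37 + 32)/36) = 1.
  m_5 = 36*1 - 32 = 4, d_5 = (1420 - 4^2)/36 = 1404/36 = 39, a_5 = floor((37 + 4)/39) = 1.
  m_6 = 39*1 - 4 = 35, d_6 = (1420 - 35^2)/39 = 195/39 = 5, a_6 = floor((37 + 35)/5) = 14.
  m_7 = 5*14 - 35 = 35, d_7 = (1420 - 35^2)/5 = 195/5 = 39, a_7 = floor((37 + 35)/39) = 1.
  m_8 = 39*1 - 35 = 4, d_8 = (1420 - 4^2)/39 = 1404/39 = 36, a_8 = floor((37 + 4)/36) = 1.
  m_9 = 36*1 - 4 = 32, d_9 = (1420 - 32^2)/36 = 396/36 = 11, a_9 = floor((37 + 32)/11) = 6.
  m_10 = 11*6 - 32 = 34, d_10 = (1420 - 34^2)/11 = 264/11 = 24, a_10 = floor((37 + 34)/24) = 2.
  m_11 = 24*2 - 34 = 14, d_11 = (1420 - 14^2)/24 = 1224/24 = 51, a_11 = floor((37 + 14)/51) = 1.
  m_12 = 51*1 - 14 = 37, d_12 = (1420 - 37^2)/51 = 51/51 = 1, a_12 = floor((37 + 37)/1) = 74.
  m_13 = 1*74 - 37 = 37, d_13 = (1420 - 37^2)/1 = 51/1 = 51: (m_13, d_13) = (m_1, d_1) = (37, 51), so from here the quotients repeat a_1, ..., a_12; the period length is 12.
So sqrt(1420) = [37; (1, 2, 6, 1, 1, 14, 1, 1, 6, 2, 1, 74)] with period length k = 12.
k is even, so the fundamental solution of x^2 - 1420y^2 = 1 is (p_{k-1}, q_{k-1}) = (p_11, q_11); compute convergents through index 11.
Convergents (p_i = a_i*p_{i-1} + p_{i-2}, q_i = a_i*q_{i-1} + q_{i-2} with p_{-2}=0, p_{-1}=1, q_{-2}=1, q_{-1}=0):
  i=0: a_0=37, p_0 = 37*1 + 0 = 37, q_0 = 37*0 + 1 = 1.
  i=1: a_1=1, p_1 = 1*37 + 1 = 38, q_1 = 1*1 + 0 = 1.
  i=2: a_2=2, p_2 = 2*38 + 37 = 113, q_2 = 2*1 + 1 = 3.
  i=3: a_3=6, p_3 = 6*113 + 38 = 716, q_3 = 6*3 + 1 = 19.
  i=4: a_4=1, p_4 = 1*716 + 113 = 829, q_4 = 1*19 + 3 = 22.
  i=5: a_5=1, p_5 = 1*829 + 716 = 1545, q_5 = 1*22 + 19 = 41.
  i=6: a_6=14, p_6 = 14*1545 + 829 = 22459, q_6 = 14*41 + 22 = 596.
  i=7: a_7=1, p_7 = 1*22459 + 1545 = 24004, q_7 = 1*596 + 41 = 637.
  i=8: a_8=1, p_8 = 1*24004 + 22459 = 46463, q_8 = 1*637 + 596 = 1233.
  i=9: a_9=6, p_9 = 6*46463 + 24004 = 302782, q_9 = 6*1233 + 637 = 8035.
  i=10: a_10=2, p_10 = 2*302782 + 46463 = 652027, q_10 = 2*8035 + 1233 = 17303.
  i=11: a_11=1, p_11 = 1*652027 + 302782 = 954809, q_11 = 1*17303 + 8035 = 25338.
Check: 954809^2 - 1420*25338^2 = 911660226481 - 911660226480 = 1, so (x, y) = (954809, 25338) solves the equation, and by the theorem it is the least positive solution.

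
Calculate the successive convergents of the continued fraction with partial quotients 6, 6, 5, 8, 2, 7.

Using the convergent recurrence p_i = a_i*p_{i-1} + p_{i-2}, q_i = a_i*q_{i-1} + q_{i-2} with p_{-2}=0, p_{-1}=1, q_{-2}=1, q_{-1}=0:
  i=0: a_0=6, p_0 = 6*1 + 0 = 6, q_0 = 6*0 + 1 = 1.
  i=1: a_1=6, p_1 = 6*6 + 1 = 37, q_1 = 6*1 + 0 = 6.
  i=2: a_2=5, p_2 = 5*37 + 6 = 191, q_2 = 5*6 + 1 = 31.
  i=3: a_3=8, p_3 = 8*191 + 37 = 1565, q_3 = 8*31 + 6 = 254.
  i=4: a_4=2, p_4 = 2*1565 + 191 = 3321, q_4 = 2*254 + 31 = 539.
  i=5: a_5=7, p_5 = 7*3321 + 1565 = 24812, q_5 = 7*539 + 254 = 4027.

6/1, 37/6, 191/31, 1565/254, 3321/539, 24812/4027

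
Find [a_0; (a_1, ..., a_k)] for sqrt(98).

[9; (1, 8, 1, 18)]

Write x_i = (sqrt(98) + m_i)/d_i with (m_0, d_0) = (0, 1). a_0 = floor(sqrt(98)) = 9, since 9^2 = 81 <= 98 < 100 = 10^2.
Iterate m_{i+1} = d_i*a_i - m_i, d_{i+1} = (98 - m_{i+1}^2)/d_i, a_{i+1} = floor((a_0 + m_{i+1})/d_{i+1}):
  m_1 = 1*9 - 0 = 9, d_1 = (98 - 9^2)/1 = 17/1 = 17, a_1 = floor((9 + 9)/17) = 1.
  m_2 = 17*1 - 9 = 8, d_2 = (98 - 8^2)/17 = 34/17 = 2, a_2 = floor((9 + 8)/2) = 8.
  m_3 = 2*8 - 8 = 8, d_3 = (98 - 8^2)/2 = 34/2 = 17, a_3 = floor((9 + 8)/17) = 1.
  m_4 = 17*1 - 8 = 9, d_4 = (98 - 9^2)/17 = 17/17 = 1, a_4 = floor((9 + 9)/1) = 18.
  m_5 = 1*18 - 9 = 9, d_5 = (98 - 9^2)/1 = 17/1 = 17: (m_5, d_5) = (m_1, d_1) = (9, 17), so from here the quotients repeat a_1, ..., a_4; the period length is 4.
Hence the expansion of sqrt(98) is a_0 = 9 followed by the repeating block 1, 8, 1, 18 (period 4).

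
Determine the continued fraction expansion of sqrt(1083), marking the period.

Write x_i = (sqrt(1083) + m_i)/d_i with (m_0, d_0) = (0, 1). a_0 = floor(sqrt(1083)) = 32, since 32^2 = 1024 <= 1083 < 1089 = 33^2.
Iterate m_{i+1} = d_i*a_i - m_i, d_{i+1} = (1083 - m_{i+1}^2)/d_i, a_{i+1} = floor((a_0 + m_{i+1})/d_{i+1}):
  m_1 = 1*32 - 0 = 32, d_1 = (1083 - 32^2)/1 = 59/1 = 59, a_1 = floor((32 + 32)/59) = 1.
  m_2 = 59*1 - 32 = 27, d_2 = (1083 - 27^2)/59 = 354/59 = 6, a_2 = floor((32 + 27)/6) = 9.
  m_3 = 6*9 - 27 = 27, d_3 = (1083 - 27^2)/6 = 354/6 = 59, a_3 = floor((32 + 27)/59) = 1.
  m_4 = 59*1 - 27 = 32, d_4 = (1083 - 32^2)/59 = 59/59 = 1, a_4 = floor((32 + 32)/1) = 64.
  m_5 = 1*64 - 32 = 32, d_5 = (1083 - 32^2)/1 = 59/1 = 59: (m_5, d_5) = (m_1, d_1) = (32, 59), so from here the quotients repeat a_1, ..., a_4; the period length is 4.
Hence the expansion of sqrt(1083) is a_0 = 32 followed by the repeating block 1, 9, 1, 64 (period 4).

[32; (1, 9, 1, 64)]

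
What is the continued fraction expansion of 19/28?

Run the Euclidean algorithm on 19 and 28; the successive quotients are the partial quotients a_0, a_1, ... (each step inverts the fractional part left over by the previous one):
  19 = 0*28 + 19, so a_0 = 0.
  28 = 1*19 + 9, so a_1 = 1.
  19 = 2*9 + 1, so a_2 = 2.
  9 = 9*1 + 0, so a_3 = 9.
The remainder reaches 0 after 4 divisions, so the expansion has 4 partial quotients, read off in order.

[0; 1, 2, 9]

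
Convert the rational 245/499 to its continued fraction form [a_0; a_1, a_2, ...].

[0; 2, 27, 4, 2]

Run the Euclidean algorithm on 245 and 499; the successive quotients are the partial quotients a_0, a_1, ... (each step inverts the fractional part left over by the previous one):
  245 = 0*499 + 245, so a_0 = 0.
  499 = 2*245 + 9, so a_1 = 2.
  245 = 27*9 + 2, so a_2 = 27.
  9 = 4*2 + 1, so a_3 = 4.
  2 = 2*1 + 0, so a_4 = 2.
The remainder reaches 0 after 5 divisions, so the expansion has 5 partial quotients, read off in order.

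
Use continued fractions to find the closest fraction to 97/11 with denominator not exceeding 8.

Expand x = 97/11 as a continued fraction with the Euclidean algorithm:
  97 = 8*11 + 9, so a_0 = 8.
  11 = 1*9 + 2, so a_1 = 1.
  9 = 4*2 + 1, so a_2 = 4.
  2 = 2*1 + 0, so a_3 = 2.
so x = [8; 1, 4, 2].
Convergents (p_i = a_i*p_{i-1} + p_{i-2}, q_i = a_i*q_{i-1} + q_{i-2} with p_{-2}=0, p_{-1}=1, q_{-2}=1, q_{-1}=0), until the denominator exceeds 8:
  i=0: a_0=8, p_0 = 8*1 + 0 = 8, q_0 = 8*0 + 1 = 1.
  i=1: a_1=1, p_1 = 1*8 + 1 = 9, q_1 = 1*1 + 0 = 1.
  i=2: a_2=4, p_2 = 4*9 + 8 = 44, q_2 = 4*1 + 1 = 5.
  i=3: a_3=2, p_3 = 2*44 + 9 = 97, q_3 = 2*5 + 1 = 11.
q_3 = 11 > 8, so the last convergent with denominator <= 8 is p_2/q_2 = 44/5.
The closest fraction with denominator <= 8 is either p_2/q_2 or the intermediate fraction (k*p_2 + p_1)/(k*q_2 + q_1) with the largest k >= 1 whose denominator stays <= 8; these approach x as k grows, and every other convergent or intermediate fraction in range is farther away.
Largest k: floor((8 - q_1)/q_2) = floor((8 - 1)/5) = 1.
That gives (1*44 + 9)/(1*5 + 1) = 53/6.
Compare the errors: |x - 44/5| = |97*5 - 44*11|/(11*5) = 1/55, and |x - 53/6| = |97*6 - 53*11|/(11*6) = 1/66.
Cross-multiplying, 1*55 = 55 < 66 = 1*66, so 1/66 is smaller: the intermediate fraction 53/6 is closer to x than 44/5.

53/6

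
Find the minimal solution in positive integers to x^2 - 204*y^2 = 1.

First expand sqrt(204) as a continued fraction. With x_i = (sqrt(204) + m_i)/d_i and (m_0, d_0) = (0, 1): a_0 = floor(sqrt(204)) = 14, since 14^2 = 196 <= 204 < 225 = 15^2.
Iterate m_{i+1} = d_i*a_i - m_i, d_{i+1} = (204 - m_{i+1}^2)/d_i, a_{i+1} = floor((a_0 + m_{i+1})/d_{i+1}):
  m_1 = 1*14 - 0 = 14, d_1 = (204 - 14^2)/1 = 8/1 = 8, a_1 = floor((14 + 14)/8) = 3.
  m_2 = 8*3 - 14 = 10, d_2 = (204 - 10^2)/8 = 104/8 = 13, a_2 = floor((14 + 10)/13) = 1.
  m_3 = 13*1 - 10 = 3, d_3 = (204 - 3^2)/13 = 195/13 = 15, a_3 = floor((14 + 3)/15) = 1.
  m_4 = 15*1 - 3 = 12, d_4 = (204 - 12^2)/15 = 60/15 = 4, a_4 = floor((14 + 12)/4) = 6.
  m_5 = 4*6 - 12 = 12, d_5 = (204 - 12^2)/4 = 60/4 = 15, a_5 = floor((14 + 12)/15) = 1.
  m_6 = 15*1 - 12 = 3, d_6 = (204 - 3^2)/15 = 195/15 = 13, a_6 = floor((14 + 3)/13) = 1.
  m_7 = 13*1 - 3 = 10, d_7 = (204 - 10^2)/13 = 104/13 = 8, a_7 = floor((14 + 10)/8) = 3.
  m_8 = 8*3 - 10 = 14, d_8 = (204 - 14^2)/8 = 8/8 = 1, a_8 = floor((14 + 14)/1) = 28.
  m_9 = 1*28 - 14 = 14, d_9 = (204 - 14^2)/1 = 8/1 = 8: (m_9, d_9) = (m_1, d_1) = (14, 8), so from here the quotients repeat a_1, ..., a_8; the period length is 8.
So sqrt(204) = [14; (3, 1, 1, 6, 1, 1, 3, 28)] with period length k = 8.
k is even, so the fundamental solution of x^2 - 204y^2 = 1 is (p_{k-1}, q_{k-1}) = (p_7, q_7); compute convergents through index 7.
Convergents (p_i = a_i*p_{i-1} + p_{i-2}, q_i = a_i*q_{i-1} + q_{i-2} with p_{-2}=0, p_{-1}=1, q_{-2}=1, q_{-1}=0):
  i=0: a_0=14, p_0 = 14*1 + 0 = 14, q_0 = 14*0 + 1 = 1.
  i=1: a_1=3, p_1 = 3*14 + 1 = 43, q_1 = 3*1 + 0 = 3.
  i=2: a_2=1, p_2 = 1*43 + 14 = 57, q_2 = 1*3 + 1 = 4.
  i=3: a_3=1, p_3 = 1*57 + 43 = 100, q_3 = 1*4 + 3 = 7.
  i=4: a_4=6, p_4 = 6*100 + 57 = 657, q_4 = 6*7 + 4 = 46.
  i=5: a_5=1, p_5 = 1*657 + 100 = 757, q_5 = 1*46 + 7 = 53.
  i=6: a_6=1, p_6 = 1*757 + 657 = 1414, q_6 = 1*53 + 46 = 99.
  i=7: a_7=3, p_7 = 3*1414 + 757 = 4999, q_7 = 3*99 + 53 = 350.
Check: 4999^2 - 204*350^2 = 24990001 - 24990000 = 1, so (x, y) = (4999, 350) solves the equation, and by the theorem it is the least positive solution.

(x, y) = (4999, 350)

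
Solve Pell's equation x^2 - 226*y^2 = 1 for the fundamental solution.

First expand sqrt(226) as a continued fraction. With x_i = (sqrt(226) + m_i)/d_i and (m_0, d_0) = (0, 1): a_0 = floor(sqrt(226)) = 15, since 15^2 = 225 <= 226 < 256 = 16^2.
Iterate m_{i+1} = d_i*a_i - m_i, d_{i+1} = (226 - m_{i+1}^2)/d_i, a_{i+1} = floor((a_0 + m_{i+1})/d_{i+1}):
  m_1 = 1*15 - 0 = 15, d_1 = (226 - 15^2)/1 = 1/1 = 1, a_1 = floor((15 + 15)/1) = 30.
  m_2 = 1*30 - 15 = 15, d_2 = (226 - 15^2)/1 = 1/1 = 1: (m_2, d_2) = (m_1, d_1) = (15, 1), so from here the quotient a_1 repeats; the period length is 1.
So sqrt(226) = [15; (30)] with period length k = 1.
k is odd, so (p_{k-1}, q_{k-1}) only solves x^2 - 226y^2 = -1 and the fundamental solution of x^2 - 226y^2 = 1 is (p_{2k-1}, q_{2k-1}) = (p_1, q_1); compute convergents through index 1, running through the period twice.
Convergents (p_i = a_i*p_{i-1} + p_{i-2}, q_i = a_i*q_{i-1} + q_{i-2} with p_{-2}=0, p_{-1}=1, q_{-2}=1, q_{-1}=0):
  i=0: a_0=15, p_0 = 15*1 + 0 = 15, q_0 = 15*0 + 1 = 1.
  i=1: a_1=30, p_1 = 30*15 + 1 = 451, q_1 = 30*1 + 0 = 30.
Indeed p_0^2 - 226*q_0^2 = 225 - 226 = -1, not +1.
Check: 451^2 - 226*30^2 = 203401 - 203400 = 1, so (x, y) = (451, 30) solves the equation, and by the theorem it is the least positive solution.

(x, y) = (451, 30)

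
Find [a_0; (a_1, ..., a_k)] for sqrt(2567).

[50; (1, 1, 1, 100)]

Write x_i = (sqrt(2567) + m_i)/d_i with (m_0, d_0) = (0, 1). a_0 = floor(sqrt(2567)) = 50, since 50^2 = 2500 <= 2567 < 2601 = 51^2.
Iterate m_{i+1} = d_i*a_i - m_i, d_{i+1} = (2567 - m_{i+1}^2)/d_i, a_{i+1} = floor((a_0 + m_{i+1})/d_{i+1}):
  m_1 = 1*50 - 0 = 50, d_1 = (2567 - 50^2)/1 = 67/1 = 67, a_1 = floor((50 + 50)/67) = 1.
  m_2 = 67*1 - 50 = 17, d_2 = (2567 - 17^2)/67 = 2278/67 = 34, a_2 = floor((50 + 17)/34) = 1.
  m_3 = 34*1 - 17 = 17, d_3 = (2567 - 17^2)/34 = 2278/34 = 67, a_3 = floor((50 + 17)/67) = 1.
  m_4 = 67*1 - 17 = 50, d_4 = (2567 - 50^2)/67 = 67/67 = 1, a_4 = floor((50 + 50)/1) = 100.
  m_5 = 1*100 - 50 = 50, d_5 = (2567 - 50^2)/1 = 67/1 = 67: (m_5, d_5) = (m_1, d_1) = (50, 67), so from here the quotients repeat a_1, ..., a_4; the period length is 4.
Hence the expansion of sqrt(2567) is a_0 = 50 followed by the repeating block 1, 1, 1, 100 (period 4).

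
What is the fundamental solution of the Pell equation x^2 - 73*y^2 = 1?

First expand sqrt(73) as a continued fraction. With x_i = (sqrt(73) + m_i)/d_i and (m_0, d_0) = (0, 1): a_0 = floor(sqrt(73)) = 8, since 8^2 = 64 <= 73 < 81 = 9^2.
Iterate m_{i+1} = d_i*a_i - m_i, d_{i+1} = (73 - m_{i+1}^2)/d_i, a_{i+1} = floor((a_0 + m_{i+1})/d_{i+1}):
  m_1 = 1*8 - 0 = 8, d_1 = (73 - 8^2)/1 = 9/1 = 9, a_1 = floor((8 + 8)/9) = 1.
  m_2 = 9*1 - 8 = 1, d_2 = (73 - 1^2)/9 = 72/9 = 8, a_2 = floor((8 + 1)/8) = 1.
  m_3 = 8*1 - 1 = 7, d_3 = (73 - 7^2)/8 = 24/8 = 3, a_3 = floor((8 + 7)/3) = 5.
  m_4 = 3*5 - 7 = 8, d_4 = (73 - 8^2)/3 = 9/3 = 3, a_4 = floor((8 + 8)/3) = 5.
  m_5 = 3*5 - 8 = 7, d_5 = (73 - 7^2)/3 = 24/3 = 8, a_5 = floor((8 + 7)/8) = 1.
  m_6 = 8*1 - 7 = 1, d_6 = (73 - 1^2)/8 = 72/8 = 9, a_6 = floor((8 + 1)/9) = 1.
  m_7 = 9*1 - 1 = 8, d_7 = (73 - 8^2)/9 = 9/9 = 1, a_7 = floor((8 + 8)/1) = 16.
  m_8 = 1*16 - 8 = 8, d_8 = (73 - 8^2)/1 = 9/1 = 9: (m_8, d_8) = (m_1, d_1) = (8, 9), so from here the quotients repeat a_1, ..., a_7; the period length is 7.
So sqrt(73) = [8; (1, 1, 5, 5, 1, 1, 16)] with period length k = 7.
k is odd, so (p_{k-1}, q_{k-1}) only solves x^2 - 73y^2 = -1 and the fundamental solution of x^2 - 73y^2 = 1 is (p_{2k-1}, q_{2k-1}) = (p_13, q_13); compute convergents through index 13, running through the period twice.
Convergents (p_i = a_i*p_{i-1} + p_{i-2}, q_i = a_i*q_{i-1} + q_{i-2} with p_{-2}=0, p_{-1}=1, q_{-2}=1, q_{-1}=0):
  i=0: a_0=8, p_0 = 8*1 + 0 = 8, q_0 = 8*0 + 1 = 1.
  i=1: a_1=1, p_1 = 1*8 + 1 = 9, q_1 = 1*1 + 0 = 1.
  i=2: a_2=1, p_2 = 1*9 + 8 = 17, q_2 = 1*1 + 1 = 2.
  i=3: a_3=5, p_3 = 5*17 + 9 = 94, q_3 = 5*2 + 1 = 11.
  i=4: a_4=5, p_4 = 5*94 + 17 = 487, q_4 = 5*11 + 2 = 57.
  i=5: a_5=1, p_5 = 1*487 + 94 = 581, q_5 = 1*57 + 11 = 68.
  i=6: a_6=1, p_6 = 1*581 + 487 = 1068, q_6 = 1*68 + 57 = 125.
  i=7: a_7=16, p_7 = 16*1068 + 581 = 17669, q_7 = 16*125 + 68 = 2068.
  i=8: a_8=1, p_8 = 1*17669 + 1068 = 18737, q_8 = 1*2068 + 125 = 2193.
  i=9: a_9=1, p_9 = 1*18737 + 17669 = 36406, q_9 = 1*2193 + 2068 = 4261.
  i=10: a_10=5, p_10 = 5*36406 + 18737 = 200767, q_10 = 5*4261 + 2193 = 23498.
  i=11: a_11=5, p_11 = 5*200767 + 36406 = 1040241, q_11 = 5*23498 + 4261 = 121751.
  i=12: a_12=1, p_12 = 1*1040241 + 200767 = 1241008, q_12 = 1*121751 + 23498 = 145249.
  i=13: a_13=1, p_13 = 1*1241008 + 1040241 = 2281249, q_13 = 1*145249 + 121751 = 267000.
Indeed p_6^2 - 73*q_6^2 = 1140624 - 1140625 = -1, not +1.
Check: 2281249^2 - 73*267000^2 = 5204097000001 - 5204097000000 = 1, so (x, y) = (2281249, 267000) solves the equation, and by the theorem it is the least positive solution.

(x, y) = (2281249, 267000)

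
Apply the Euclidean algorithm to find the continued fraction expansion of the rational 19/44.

Run the Euclidean algorithm on 19 and 44; the successive quotients are the partial quotients a_0, a_1, ... (each step inverts the fractional part left over by the previous one):
  19 = 0*44 + 19, so a_0 = 0.
  44 = 2*19 + 6, so a_1 = 2.
  19 = 3*6 + 1, so a_2 = 3.
  6 = 6*1 + 0, so a_3 = 6.
The remainder reaches 0 after 4 divisions, so the expansion has 4 partial quotients, read off in order.

[0; 2, 3, 6]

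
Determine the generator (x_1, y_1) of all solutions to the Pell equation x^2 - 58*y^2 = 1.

First expand sqrt(58) as a continued fraction. With x_i = (sqrt(58) + m_i)/d_i and (m_0, d_0) = (0, 1): a_0 = floor(sqrt(58)) = 7, since 7^2 = 49 <= 58 < 64 = 8^2.
Iterate m_{i+1} = d_i*a_i - m_i, d_{i+1} = (58 - m_{i+1}^2)/d_i, a_{i+1} = floor((a_0 + m_{i+1})/d_{i+1}):
  m_1 = 1*7 - 0 = 7, d_1 = (58 - 7^2)/1 = 9/1 = 9, a_1 = floor((7 + 7)/9) = 1.
  m_2 = 9*1 - 7 = 2, d_2 = (58 - 2^2)/9 = 54/9 = 6, a_2 = floor((7 + 2)/6) = 1.
  m_3 = 6*1 - 2 = 4, d_3 = (58 - 4^2)/6 = 42/6 = 7, a_3 = floor((7 + 4)/7) = 1.
  m_4 = 7*1 - 4 = 3, d_4 = (58 - 3^2)/7 = 49/7 = 7, a_4 = floor((7 + 3)/7) = 1.
  m_5 = 7*1 - 3 = 4, d_5 = (58 - 4^2)/7 = 42/7 = 6, a_5 = floor((7 + 4)/6) = 1.
  m_6 = 6*1 - 4 = 2, d_6 = (58 - 2^2)/6 = 54/6 = 9, a_6 = floor((7 + 2)/9) = 1.
  m_7 = 9*1 - 2 = 7, d_7 = (58 - 7^2)/9 = 9/9 = 1, a_7 = floor((7 + 7)/1) = 14.
  m_8 = 1*14 - 7 = 7, d_8 = (58 - 7^2)/1 = 9/1 = 9: (m_8, d_8) = (m_1, d_1) = (7, 9), so from here the quotients repeat a_1, ..., a_7; the period length is 7.
So sqrt(58) = [7; (1, 1, 1, 1, 1, 1, 14)] with period length k = 7.
k is odd, so (p_{k-1}, q_{k-1}) only solves x^2 - 58y^2 = -1 and the fundamental solution of x^2 - 58y^2 = 1 is (p_{2k-1}, q_{2k-1}) = (p_13, q_13); compute convergents through index 13, running through the period twice.
Convergents (p_i = a_i*p_{i-1} + p_{i-2}, q_i = a_i*q_{i-1} + q_{i-2} with p_{-2}=0, p_{-1}=1, q_{-2}=1, q_{-1}=0):
  i=0: a_0=7, p_0 = 7*1 + 0 = 7, q_0 = 7*0 + 1 = 1.
  i=1: a_1=1, p_1 = 1*7 + 1 = 8, q_1 = 1*1 + 0 = 1.
  i=2: a_2=1, p_2 = 1*8 + 7 = 15, q_2 = 1*1 + 1 = 2.
  i=3: a_3=1, p_3 = 1*15 + 8 = 23, q_3 = 1*2 + 1 = 3.
  i=4: a_4=1, p_4 = 1*23 + 15 = 38, q_4 = 1*3 + 2 = 5.
  i=5: a_5=1, p_5 = 1*38 + 23 = 61, q_5 = 1*5 + 3 = 8.
  i=6: a_6=1, p_6 = 1*61 + 38 = 99, q_6 = 1*8 + 5 = 13.
  i=7: a_7=14, p_7 = 14*99 + 61 = 1447, q_7 = 14*13 + 8 = 190.
  i=8: a_8=1, p_8 = 1*1447 + 99 = 1546, q_8 = 1*190 + 13 = 203.
  i=9: a_9=1, p_9 = 1*1546 + 1447 = 2993, q_9 = 1*203 + 190 = 393.
  i=10: a_10=1, p_10 = 1*2993 + 1546 = 4539, q_10 = 1*393 + 203 = 596.
  i=11: a_11=1, p_11 = 1*4539 + 2993 = 7532, q_11 = 1*596 + 393 = 989.
  i=12: a_12=1, p_12 = 1*7532 + 4539 = 12071, q_12 = 1*989 + 596 = 1585.
  i=13: a_13=1, p_13 = 1*12071 + 7532 = 19603, q_13 = 1*1585 + 989 = 2574.
Indeed p_6^2 - 58*q_6^2 = 9801 - 9802 = -1, not +1.
Check: 19603^2 - 58*2574^2 = 384277609 - 384277608 = 1, so (x, y) = (19603, 2574) solves the equation, and by the theorem it is the least positive solution.

(x, y) = (19603, 2574)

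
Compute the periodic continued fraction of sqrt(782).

[27; (1, 26, 1, 54)]

Write x_i = (sqrt(782) + m_i)/d_i with (m_0, d_0) = (0, 1). a_0 = floor(sqrt(782)) = 27, since 27^2 = 729 <= 782 < 784 = 28^2.
Iterate m_{i+1} = d_i*a_i - m_i, d_{i+1} = (782 - m_{i+1}^2)/d_i, a_{i+1} = floor((a_0 + m_{i+1})/d_{i+1}):
  m_1 = 1*27 - 0 = 27, d_1 = (782 - 27^2)/1 = 53/1 = 53, a_1 = floor((27 + 27)/53) = 1.
  m_2 = 53*1 - 27 = 26, d_2 = (782 - 26^2)/53 = 106/53 = 2, a_2 = floor((27 + 26)/2) = 26.
  m_3 = 2*26 - 26 = 26, d_3 = (782 - 26^2)/2 = 106/2 = 53, a_3 = floor((27 + 26)/53) = 1.
  m_4 = 53*1 - 26 = 27, d_4 = (782 - 27^2)/53 = 53/53 = 1, a_4 = floor((27 + 27)/1) = 54.
  m_5 = 1*54 - 27 = 27, d_5 = (782 - 27^2)/1 = 53/1 = 53: (m_5, d_5) = (m_1, d_1) = (27, 53), so from here the quotients repeat a_1, ..., a_4; the period length is 4.
Hence the expansion of sqrt(782) is a_0 = 27 followed by the repeating block 1, 26, 1, 54 (period 4).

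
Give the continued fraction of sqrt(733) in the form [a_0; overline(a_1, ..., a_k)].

Write x_i = (sqrt(733) + m_i)/d_i with (m_0, d_0) = (0, 1). a_0 = floor(sqrt(733)) = 27, since 27^2 = 729 <= 733 < 784 = 28^2.
Iterate m_{i+1} = d_i*a_i - m_i, d_{i+1} = (733 - m_{i+1}^2)/d_i, a_{i+1} = floor((a_0 + m_{i+1})/d_{i+1}):
  m_1 = 1*27 - 0 = 27, d_1 = (733 - 27^2)/1 = 4/1 = 4, a_1 = floor((27 + 27)/4) = 13.
  m_2 = 4*13 - 27 = 25, d_2 = (733 - 25^2)/4 = 108/4 = 27, a_2 = floor((27 + 25)/27) = 1.
  m_3 = 27*1 - 25 = 2, d_3 = (733 - 2^2)/27 = 729/27 = 27, a_3 = floor((27 + 2)/27) = 1.
  m_4 = 27*1 - 2 = 25, d_4 = (733 - 25^2)/27 = 108/27 = 4, a_4 = floor((27 + 25)/4) = 13.
  m_5 = 4*13 - 25 = 27, d_5 = (733 - 27^2)/4 = 4/4 = 1, a_5 = floor((27 + 27)/1) = 54.
  m_6 = 1*54 - 27 = 27, d_6 = (733 - 27^2)/1 = 4/1 = 4: (m_6, d_6) = (m_1, d_1) = (27, 4), so from here the quotients repeat a_1, ..., a_5; the period length is 5.
Hence the expansion of sqrt(733) is a_0 = 27 followed by the repeating block 13, 1, 1, 13, 54 (period 5).

[27; overline(13, 1, 1, 13, 54)]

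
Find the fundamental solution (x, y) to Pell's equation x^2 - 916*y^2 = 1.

First expand sqrt(916) as a continued fraction. With x_i = (sqrt(916) + m_i)/d_i and (m_0, d_0) = (0, 1): a_0 = floor(sqrt(916)) = 30, since 30^2 = 900 <= 916 < 961 = 31^2.
Iterate m_{i+1} = d_i*a_i - m_i, d_{i+1} = (916 - m_{i+1}^2)/d_i, a_{i+1} = floor((a_0 + m_{i+1})/d_{i+1}):
  m_1 = 1*30 - 0 = 30, d_1 = (916 - 30^2)/1 = 16/1 = 16, a_1 = floor((30 + 30)/16) = 3.
  m_2 = 16*3 - 30 = 18, d_2 = (916 - 18^2)/16 = 592/16 = 37, a_2 = floor((30 + 18)/37) = 1.
  m_3 = 37*1 - 18 = 19, d_3 = (916 - 19^2)/37 = 555/37 = 15, a_3 = floor((30 + 19)/15) = 3.
  m_4 = 15*3 - 19 = 26, d_4 = (916 - 26^2)/15 = 240/15 = 16, a_4 = floor((30 + 26)/16) = 3.
  m_5 = 16*3 - 26 = 22, d_5 = (916 - 22^2)/16 = 432/16 = 27, a_5 = floor((30 + 22)/27) = 1.
  m_6 = 27*1 - 22 = 5, d_6 = (916 - 5^2)/27 = 891/27 = 33, a_6 = floor((30 + 5)/33) = 1.
  m_7 = 33*1 - 5 = 28, d_7 = (916 - 28^2)/33 = 132/33 = 4, a_7 = floor((30 + 28)/4) = 14.
  m_8 = 4*14 - 28 = 28, d_8 = (916 - 28^2)/4 = 132/4 = 33, a_8 = floor((30 + 28)/33) = 1.
  m_9 = 33*1 - 28 = 5, d_9 = (916 - 5^2)/33 = 891/33 = 27, a_9 = floor((30 + 5)/27) = 1.
  m_10 = 27*1 - 5 = 22, d_10 = (916 - 22^2)/27 = 432/27 = 16, a_10 = floor((30 + 22)/16) = 3.
  m_11 = 16*3 - 22 = 26, d_11 = (916 - 26^2)/16 = 240/16 = 15, a_11 = floor((30 + 26)/15) = 3.
  m_12 = 15*3 - 26 = 19, d_12 = (916 - 19^2)/15 = 555/15 = 37, a_12 = floor((30 + 19)/37) = 1.
  m_13 = 37*1 - 19 = 18, d_13 = (916 - 18^2)/37 = 592/37 = 16, a_13 = floor((30 + 18)/16) = 3.
  m_14 = 16*3 - 18 = 30, d_14 = (916 - 30^2)/16 = 16/16 = 1, a_14 = floor((30 + 30)/1) = 60.
  m_15 = 1*60 - 30 = 30, d_15 = (916 - 30^2)/1 = 16/1 = 16: (m_15, d_15) = (m_1, d_1) = (30, 16), so from here the quotients repeat a_1, ..., a_14; the period length is 14.
So sqrt(916) = [30; (3, 1, 3, 3, 1, 1, 14, 1, 1, 3, 3, 1, 3, 60)] with period length k = 14.
k is even, so the fundamental solution of x^2 - 916y^2 = 1 is (p_{k-1}, q_{k-1}) = (p_13, q_13); compute convergents through index 13.
Convergents (p_i = a_i*p_{i-1} + p_{i-2}, q_i = a_i*q_{i-1} + q_{i-2} with p_{-2}=0, p_{-1}=1, q_{-2}=1, q_{-1}=0):
  i=0: a_0=30, p_0 = 30*1 + 0 = 30, q_0 = 30*0 + 1 = 1.
  i=1: a_1=3, p_1 = 3*30 + 1 = 91, q_1 = 3*1 + 0 = 3.
  i=2: a_2=1, p_2 = 1*91 + 30 = 121, q_2 = 1*3 + 1 = 4.
  i=3: a_3=3, p_3 = 3*121 + 91 = 454, q_3 = 3*4 + 3 = 15.
  i=4: a_4=3, p_4 = 3*454 + 121 = 1483, q_4 = 3*15 + 4 = 49.
  i=5: a_5=1, p_5 = 1*1483 + 454 = 1937, q_5 = 1*49 + 15 = 64.
  i=6: a_6=1, p_6 = 1*1937 + 1483 = 3420, q_6 = 1*64 + 49 = 113.
  i=7: a_7=14, p_7 = 14*3420 + 1937 = 49817, q_7 = 14*113 + 64 = 1646.
  i=8: a_8=1, p_8 = 1*49817 + 3420 = 53237, q_8 = 1*1646 + 113 = 1759.
  i=9: a_9=1, p_9 = 1*53237 + 49817 = 103054, q_9 = 1*1759 + 1646 = 3405.
  i=10: a_10=3, p_10 = 3*103054 + 53237 = 362399, q_10 = 3*3405 + 1759 = 11974.
  i=11: a_11=3, p_11 = 3*362399 + 103054 = 1190251, q_11 = 3*11974 + 3405 = 39327.
  i=12: a_12=1, p_12 = 1*1190251 + 362399 = 1552650, q_12 = 1*39327 + 11974 = 51301.
  i=13: a_13=3, p_13 = 3*1552650 + 1190251 = 5848201, q_13 = 3*51301 + 39327 = 193230.
Check: 5848201^2 - 916*193230^2 = 34201454936401 - 34201454936400 = 1, so (x, y) = (5848201, 193230) solves the equation, and by the theorem it is the least positive solution.

(x, y) = (5848201, 193230)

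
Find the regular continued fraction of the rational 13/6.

[2; 6]

Run the Euclidean algorithm on 13 and 6; the successive quotients are the partial quotients a_0, a_1, ... (each step inverts the fractional part left over by the previous one):
  13 = 2*6 + 1, so a_0 = 2.
  6 = 6*1 + 0, so a_1 = 6.
The remainder reaches 0 after 2 divisions, so the expansion has 2 partial quotients, read off in order.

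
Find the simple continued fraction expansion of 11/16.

Run the Euclidean algorithm on 11 and 16; the successive quotients are the partial quotients a_0, a_1, ... (each step inverts the fractional part left over by the previous one):
  11 = 0*16 + 11, so a_0 = 0.
  16 = 1*11 + 5, so a_1 = 1.
  11 = 2*5 + 1, so a_2 = 2.
  5 = 5*1 + 0, so a_3 = 5.
The remainder reaches 0 after 4 divisions, so the expansion has 4 partial quotients, read off in order.

[0; 1, 2, 5]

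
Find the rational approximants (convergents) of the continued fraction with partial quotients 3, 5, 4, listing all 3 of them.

3/1, 16/5, 67/21

Using the convergent recurrence p_i = a_i*p_{i-1} + p_{i-2}, q_i = a_i*q_{i-1} + q_{i-2} with p_{-2}=0, p_{-1}=1, q_{-2}=1, q_{-1}=0:
  i=0: a_0=3, p_0 = 3*1 + 0 = 3, q_0 = 3*0 + 1 = 1.
  i=1: a_1=5, p_1 = 5*3 + 1 = 16, q_1 = 5*1 + 0 = 5.
  i=2: a_2=4, p_2 = 4*16 + 3 = 67, q_2 = 4*5 + 1 = 21.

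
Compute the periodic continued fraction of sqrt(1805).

Write x_i = (sqrt(1805) + m_i)/d_i with (m_0, d_0) = (0, 1). a_0 = floor(sqrt(1805)) = 42, since 42^2 = 1764 <= 1805 < 1849 = 43^2.
Iterate m_{i+1} = d_i*a_i - m_i, d_{i+1} = (1805 - m_{i+1}^2)/d_i, a_{i+1} = floor((a_0 + m_{i+1})/d_{i+1}):
  m_1 = 1*42 - 0 = 42, d_1 = (1805 - 42^2)/1 = 41/1 = 41, a_1 = floor((42 + 42)/41) = 2.
  m_2 = 41*2 - 42 = 40, d_2 = (1805 - 40^2)/41 = 205/41 = 5, a_2 = floor((42 + 40)/5) = 16.
  m_3 = 5*16 - 40 = 40, d_3 = (1805 - 40^2)/5 = 205/5 = 41, a_3 = floor((42 + 40)/41) = 2.
  m_4 = 41*2 - 40 = 42, d_4 = (1805 - 42^2)/41 = 41/41 = 1, a_4 = floor((42 + 42)/1) = 84.
  m_5 = 1*84 - 42 = 42, d_5 = (1805 - 42^2)/1 = 41/1 = 41: (m_5, d_5) = (m_1, d_1) = (42, 41), so from here the quotients repeat a_1, ..., a_4; the period length is 4.
Hence the expansion of sqrt(1805) is a_0 = 42 followed by the repeating block 2, 16, 2, 84 (period 4).

[42; (2, 16, 2, 84)]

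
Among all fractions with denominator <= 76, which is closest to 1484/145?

655/64

Expand x = 1484/145 as a continued fraction with the Euclidean algorithm:
  1484 = 10*145 + 34, so a_0 = 10.
  145 = 4*34 + 9, so a_1 = 4.
  34 = 3*9 + 7, so a_2 = 3.
  9 = 1*7 + 2, so a_3 = 1.
  7 = 3*2 + 1, so a_4 = 3.
  2 = 2*1 + 0, so a_5 = 2.
so x = [10; 4, 3, 1, 3, 2].
Convergents (p_i = a_i*p_{i-1} + p_{i-2}, q_i = a_i*q_{i-1} + q_{i-2} with p_{-2}=0, p_{-1}=1, q_{-2}=1, q_{-1}=0), until the denominator exceeds 76:
  i=0: a_0=10, p_0 = 10*1 + 0 = 10, q_0 = 10*0 + 1 = 1.
  i=1: a_1=4, p_1 = 4*10 + 1 = 41, q_1 = 4*1 + 0 = 4.
  i=2: a_2=3, p_2 = 3*41 + 10 = 133, q_2 = 3*4 + 1 = 13.
  i=3: a_3=1, p_3 = 1*133 + 41 = 174, q_3 = 1*13 + 4 = 17.
  i=4: a_4=3, p_4 = 3*174 + 133 = 655, q_4 = 3*17 + 13 = 64.
  i=5: a_5=2, p_5 = 2*655 + 174 = 1484, q_5 = 2*64 + 17 = 145.
q_5 = 145 > 76, so the last convergent with denominator <= 76 is p_4/q_4 = 655/64.
The closest fraction with denominator <= 76 is either p_4/q_4 or the intermediate fraction (k*p_4 + p_3)/(k*q_4 + q_3) with the largest k >= 1 whose denominator stays <= 76; these approach x as k grows, and every other convergent or intermediate fraction in range is farther away.
Largest k: floor((76 - q_3)/q_4) = floor((76 - 17)/64) = 0.
Since k = 0, no intermediate fraction beyond p_4/q_4 has denominator <= 76, so the convergent 655/64 is the closest (its error is |1484*64 - 655*145|/(145*64) = 1/9280).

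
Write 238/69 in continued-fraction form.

[3; 2, 4, 2, 3]

Run the Euclidean algorithm on 238 and 69; the successive quotients are the partial quotients a_0, a_1, ... (each step inverts the fractional part left over by the previous one):
  238 = 3*69 + 31, so a_0 = 3.
  69 = 2*31 + 7, so a_1 = 2.
  31 = 4*7 + 3, so a_2 = 4.
  7 = 2*3 + 1, so a_3 = 2.
  3 = 3*1 + 0, so a_4 = 3.
The remainder reaches 0 after 5 divisions, so the expansion has 5 partial quotients, read off in order.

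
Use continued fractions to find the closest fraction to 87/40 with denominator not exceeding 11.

24/11

Expand x = 87/40 as a continued fraction with the Euclidean algorithm:
  87 = 2*40 + 7, so a_0 = 2.
  40 = 5*7 + 5, so a_1 = 5.
  7 = 1*5 + 2, so a_2 = 1.
  5 = 2*2 + 1, so a_3 = 2.
  2 = 2*1 + 0, so a_4 = 2.
so x = [2; 5, 1, 2, 2].
Convergents (p_i = a_i*p_{i-1} + p_{i-2}, q_i = a_i*q_{i-1} + q_{i-2} with p_{-2}=0, p_{-1}=1, q_{-2}=1, q_{-1}=0), until the denominator exceeds 11:
  i=0: a_0=2, p_0 = 2*1 + 0 = 2, q_0 = 2*0 + 1 = 1.
  i=1: a_1=5, p_1 = 5*2 + 1 = 11, q_1 = 5*1 + 0 = 5.
  i=2: a_2=1, p_2 = 1*11 + 2 = 13, q_2 = 1*5 + 1 = 6.
  i=3: a_3=2, p_3 = 2*13 + 11 = 37, q_3 = 2*6 + 5 = 17.
q_3 = 17 > 11, so the last convergent with denominator <= 11 is p_2/q_2 = 13/6.
The closest fraction with denominator <= 11 is either p_2/q_2 or the intermediate fraction (k*p_2 + p_1)/(k*q_2 + q_1) with the largest k >= 1 whose denominator stays <= 11; these approach x as k grows, and every other convergent or intermediate fraction in range is farther away.
Largest k: floor((11 - q_1)/q_2) = floor((11 - 5)/6) = 1.
That gives (1*13 + 11)/(1*6 + 5) = 24/11.
Compare the errors: |x - 13/6| = |87*6 - 13*40|/(40*6) = 2/240, and |x - 24/11| = |87*11 - 24*40|/(40*11) = 3/440.
Cross-multiplying, 3*240 = 720 < 880 = 2*440, so 3/440 is smaller: the intermediate fraction 24/11 is closer to x than 13/6.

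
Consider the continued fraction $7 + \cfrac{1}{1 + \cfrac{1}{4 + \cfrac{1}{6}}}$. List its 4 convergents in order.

7/1, 8/1, 39/5, 242/31

Using the convergent recurrence p_i = a_i*p_{i-1} + p_{i-2}, q_i = a_i*q_{i-1} + q_{i-2} with p_{-2}=0, p_{-1}=1, q_{-2}=1, q_{-1}=0:
  i=0: a_0=7, p_0 = 7*1 + 0 = 7, q_0 = 7*0 + 1 = 1.
  i=1: a_1=1, p_1 = 1*7 + 1 = 8, q_1 = 1*1 + 0 = 1.
  i=2: a_2=4, p_2 = 4*8 + 7 = 39, q_2 = 4*1 + 1 = 5.
  i=3: a_3=6, p_3 = 6*39 + 8 = 242, q_3 = 6*5 + 1 = 31.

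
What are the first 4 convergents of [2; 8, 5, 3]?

2/1, 17/8, 87/41, 278/131

Using the convergent recurrence p_i = a_i*p_{i-1} + p_{i-2}, q_i = a_i*q_{i-1} + q_{i-2} with p_{-2}=0, p_{-1}=1, q_{-2}=1, q_{-1}=0:
  i=0: a_0=2, p_0 = 2*1 + 0 = 2, q_0 = 2*0 + 1 = 1.
  i=1: a_1=8, p_1 = 8*2 + 1 = 17, q_1 = 8*1 + 0 = 8.
  i=2: a_2=5, p_2 = 5*17 + 2 = 87, q_2 = 5*8 + 1 = 41.
  i=3: a_3=3, p_3 = 3*87 + 17 = 278, q_3 = 3*41 + 8 = 131.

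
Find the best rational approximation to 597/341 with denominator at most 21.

Expand x = 597/341 as a continued fraction with the Euclidean algorithm:
  597 = 1*341 + 256, so a_0 = 1.
  341 = 1*256 + 85, so a_1 = 1.
  256 = 3*85 + 1, so a_2 = 3.
  85 = 85*1 + 0, so a_3 = 85.
so x = [1; 1, 3, 85].
Convergents (p_i = a_i*p_{i-1} + p_{i-2}, q_i = a_i*q_{i-1} + q_{i-2} with p_{-2}=0, p_{-1}=1, q_{-2}=1, q_{-1}=0), until the denominator exceeds 21:
  i=0: a_0=1, p_0 = 1*1 + 0 = 1, q_0 = 1*0 + 1 = 1.
  i=1: a_1=1, p_1 = 1*1 + 1 = 2, q_1 = 1*1 + 0 = 1.
  i=2: a_2=3, p_2 = 3*2 + 1 = 7, q_2 = 3*1 + 1 = 4.
  i=3: a_3=85, p_3 = 85*7 + 2 = 597, q_3 = 85*4 + 1 = 341.
q_3 = 341 > 21, so the last convergent with denominator <= 21 is p_2/q_2 = 7/4.
The closest fraction with denominator <= 21 is either p_2/q_2 or the intermediate fraction (k*p_2 + p_1)/(k*q_2 + q_1) with the largest k >= 1 whose denominator stays <= 21; these approach x as k grows, and every other convergent or intermediate fraction in range is farther away.
Largest k: floor((21 - q_1)/q_2) = floor((21 - 1)/4) = 5.
That gives (5*7 + 2)/(5*4 + 1) = 37/21.
Compare the errors: |x - 7/4| = |597*4 - 7*341|/(341*4) = 1/1364, and |x - 37/21| = |597*21 - 37*341|/(341*21) = 80/7161.
Cross-multiplying, 1*7161 = 7161 < 109120 = 80*1364, so 1/1364 is smaller: the convergent 7/4 is closer to x than 37/21.

7/4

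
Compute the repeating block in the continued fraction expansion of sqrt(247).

Write x_i = (sqrt(247) + m_i)/d_i with (m_0, d_0) = (0, 1). a_0 = floor(sqrt(247)) = 15, since 15^2 = 225 <= 247 < 256 = 16^2.
Iterate m_{i+1} = d_i*a_i - m_i, d_{i+1} = (247 - m_{i+1}^2)/d_i, a_{i+1} = floor((a_0 + m_{i+1})/d_{i+1}):
  m_1 = 1*15 - 0 = 15, d_1 = (247 - 15^2)/1 = 22/1 = 22, a_1 = floor((15 + 15)/22) = 1.
  m_2 = 22*1 - 15 = 7, d_2 = (247 - 7^2)/22 = 198/22 = 9, a_2 = floor((15 + 7)/9) = 2.
  m_3 = 9*2 - 7 = 11, d_3 = (247 - 11^2)/9 = 126/9 = 14, a_3 = floor((15 + 11)/14) = 1.
  m_4 = 14*1 - 11 = 3, d_4 = (247 - 3^2)/14 = 238/14 = 17, a_4 = floor((15 + 3)/17) = 1.
  m_5 = 17*1 - 3 = 14, d_5 = (247 - 14^2)/17 = 51/17 = 3, a_5 = floor((15 + 14)/3) = 9.
  m_6 = 3*9 - 14 = 13, d_6 = (247 - 13^2)/3 = 78/3 = 26, a_6 = floor((15 + 13)/26) = 1.
  m_7 = 26*1 - 13 = 13, d_7 = (247 - 13^2)/26 = 78/26 = 3, a_7 = floor((15 + 13)/3) = 9.
  m_8 = 3*9 - 13 = 14, d_8 = (247 - 14^2)/3 = 51/3 = 17, a_8 = floor((15 + 14)/17) = 1.
  m_9 = 17*1 - 14 = 3, d_9 = (247 - 3^2)/17 = 238/17 = 14, a_9 = floor((15 + 3)/14) = 1.
  m_10 = 14*1 - 3 = 11, d_10 = (247 - 11^2)/14 = 126/14 = 9, a_10 = floor((15 + 11)/9) = 2.
  m_11 = 9*2 - 11 = 7, d_11 = (247 - 7^2)/9 = 198/9 = 22, a_11 = floor((15 + 7)/22) = 1.
  m_12 = 22*1 - 7 = 15, d_12 = (247 - 15^2)/22 = 22/22 = 1, a_12 = floor((15 + 15)/1) = 30.
  m_13 = 1*30 - 15 = 15, d_13 = (247 - 15^2)/1 = 22/1 = 22: (m_13, d_13) = (m_1, d_1) = (15, 22), so from here the quotients repeat a_1, ..., a_12; the period length is 12.
Hence the expansion of sqrt(247) is a_0 = 15 followed by the repeating block 1, 2, 1, 1, 9, 1, 9, 1, 1, 2, 1, 30 (period 12).

[15; (1, 2, 1, 1, 9, 1, 9, 1, 1, 2, 1, 30)]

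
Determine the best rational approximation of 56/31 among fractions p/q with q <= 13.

Expand x = 56/31 as a continued fraction with the Euclidean algorithm:
  56 = 1*31 + 25, so a_0 = 1.
  31 = 1*25 + 6, so a_1 = 1.
  25 = 4*6 + 1, so a_2 = 4.
  6 = 6*1 + 0, so a_3 = 6.
so x = [1; 1, 4, 6].
Convergents (p_i = a_i*p_{i-1} + p_{i-2}, q_i = a_i*q_{i-1} + q_{i-2} with p_{-2}=0, p_{-1}=1, q_{-2}=1, q_{-1}=0), until the denominator exceeds 13:
  i=0: a_0=1, p_0 = 1*1 + 0 = 1, q_0 = 1*0 + 1 = 1.
  i=1: a_1=1, p_1 = 1*1 + 1 = 2, q_1 = 1*1 + 0 = 1.
  i=2: a_2=4, p_2 = 4*2 + 1 = 9, q_2 = 4*1 + 1 = 5.
  i=3: a_3=6, p_3 = 6*9 + 2 = 56, q_3 = 6*5 + 1 = 31.
q_3 = 31 > 13, so the last convergent with denominator <= 13 is p_2/q_2 = 9/5.
The closest fraction with denominator <= 13 is either p_2/q_2 or the intermediate fraction (k*p_2 + p_1)/(k*q_2 + q_1) with the largest k >= 1 whose denominator stays <= 13; these approach x as k grows, and every other convergent or intermediate fraction in range is farther away.
Largest k: floor((13 - q_1)/q_2) = floor((13 - 1)/5) = 2.
That gives (2*9 + 2)/(2*5 + 1) = 20/11.
Compare the errors: |x - 9/5| = |56*5 - 9*31|/(31*5) = 1/155, and |x - 20/11| = |56*11 - 20*31|/(31*11) = 4/341.
Cross-multiplying, 1*341 = 341 < 620 = 4*155, so 1/155 is smaller: the convergent 9/5 is closer to x than 20/11.

9/5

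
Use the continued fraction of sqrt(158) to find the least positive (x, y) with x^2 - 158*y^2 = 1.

(x, y) = (7743, 616)

First expand sqrt(158) as a continued fraction. With x_i = (sqrt(158) + m_i)/d_i and (m_0, d_0) = (0, 1): a_0 = floor(sqrt(158)) = 12, since 12^2 = 144 <= 158 < 169 = 13^2.
Iterate m_{i+1} = d_i*a_i - m_i, d_{i+1} = (158 - m_{i+1}^2)/d_i, a_{i+1} = floor((a_0 + m_{i+1})/d_{i+1}):
  m_1 = 1*12 - 0 = 12, d_1 = (158 - 12^2)/1 = 14/1 = 14, a_1 = floor((12 + 12)/14) = 1.
  m_2 = 14*1 - 12 = 2, d_2 = (158 - 2^2)/14 = 154/14 = 11, a_2 = floor((12 + 2)/11) = 1.
  m_3 = 11*1 - 2 = 9, d_3 = (158 - 9^2)/11 = 77/11 = 7, a_3 = floor((12 + 9)/7) = 3.
  m_4 = 7*3 - 9 = 12, d_4 = (158 - 12^2)/7 = 14/7 = 2, a_4 = floor((12 + 12)/2) = 12.
  m_5 = 2*12 - 12 = 12, d_5 = (158 - 12^2)/2 = 14/2 = 7, a_5 = floor((12 + 12)/7) = 3.
  m_6 = 7*3 - 12 = 9, d_6 = (158 - 9^2)/7 = 77/7 = 11, a_6 = floor((12 + 9)/11) = 1.
  m_7 = 11*1 - 9 = 2, d_7 = (158 - 2^2)/11 = 154/11 = 14, a_7 = floor((12 + 2)/14) = 1.
  m_8 = 14*1 - 2 = 12, d_8 = (158 - 12^2)/14 = 14/14 = 1, a_8 = floor((12 + 12)/1) = 24.
  m_9 = 1*24 - 12 = 12, d_9 = (158 - 12^2)/1 = 14/1 = 14: (m_9, d_9) = (m_1, d_1) = (12, 14), so from here the quotients repeat a_1, ..., a_8; the period length is 8.
So sqrt(158) = [12; (1, 1, 3, 12, 3, 1, 1, 24)] with period length k = 8.
k is even, so the fundamental solution of x^2 - 158y^2 = 1 is (p_{k-1}, q_{k-1}) = (p_7, q_7); compute convergents through index 7.
Convergents (p_i = a_i*p_{i-1} + p_{i-2}, q_i = a_i*q_{i-1} + q_{i-2} with p_{-2}=0, p_{-1}=1, q_{-2}=1, q_{-1}=0):
  i=0: a_0=12, p_0 = 12*1 + 0 = 12, q_0 = 12*0 + 1 = 1.
  i=1: a_1=1, p_1 = 1*12 + 1 = 13, q_1 = 1*1 + 0 = 1.
  i=2: a_2=1, p_2 = 1*13 + 12 = 25, q_2 = 1*1 + 1 = 2.
  i=3: a_3=3, p_3 = 3*25 + 13 = 88, q_3 = 3*2 + 1 = 7.
  i=4: a_4=12, p_4 = 12*88 + 25 = 1081, q_4 = 12*7 + 2 = 86.
  i=5: a_5=3, p_5 = 3*1081 + 88 = 3331, q_5 = 3*86 + 7 = 265.
  i=6: a_6=1, p_6 = 1*3331 + 1081 = 4412, q_6 = 1*265 + 86 = 351.
  i=7: a_7=1, p_7 = 1*4412 + 3331 = 7743, q_7 = 1*351 + 265 = 616.
Check: 7743^2 - 158*616^2 = 59954049 - 59954048 = 1, so (x, y) = (7743, 616) solves the equation, and by the theorem it is the least positive solution.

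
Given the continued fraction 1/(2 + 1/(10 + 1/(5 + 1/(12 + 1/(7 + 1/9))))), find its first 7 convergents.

0/1, 1/2, 10/21, 51/107, 622/1305, 4405/9242, 40267/84483

Using the convergent recurrence p_i = a_i*p_{i-1} + p_{i-2}, q_i = a_i*q_{i-1} + q_{i-2} with p_{-2}=0, p_{-1}=1, q_{-2}=1, q_{-1}=0:
  i=0: a_0=0, p_0 = 0*1 + 0 = 0, q_0 = 0*0 + 1 = 1.
  i=1: a_1=2, p_1 = 2*0 + 1 = 1, q_1 = 2*1 + 0 = 2.
  i=2: a_2=10, p_2 = 10*1 + 0 = 10, q_2 = 10*2 + 1 = 21.
  i=3: a_3=5, p_3 = 5*10 + 1 = 51, q_3 = 5*21 + 2 = 107.
  i=4: a_4=12, p_4 = 12*51 + 10 = 622, q_4 = 12*107 + 21 = 1305.
  i=5: a_5=7, p_5 = 7*622 + 51 = 4405, q_5 = 7*1305 + 107 = 9242.
  i=6: a_6=9, p_6 = 9*4405 + 622 = 40267, q_6 = 9*9242 + 1305 = 84483.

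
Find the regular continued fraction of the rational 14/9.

[1; 1, 1, 4]

Run the Euclidean algorithm on 14 and 9; the successive quotients are the partial quotients a_0, a_1, ... (each step inverts the fractional part left over by the previous one):
  14 = 1*9 + 5, so a_0 = 1.
  9 = 1*5 + 4, so a_1 = 1.
  5 = 1*4 + 1, so a_2 = 1.
  4 = 4*1 + 0, so a_3 = 4.
The remainder reaches 0 after 4 divisions, so the expansion has 4 partial quotients, read off in order.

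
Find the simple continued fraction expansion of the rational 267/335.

[0; 1, 3, 1, 12, 1, 1, 2]

Run the Euclidean algorithm on 267 and 335; the successive quotients are the partial quotients a_0, a_1, ... (each step inverts the fractional part left over by the previous one):
  267 = 0*335 + 267, so a_0 = 0.
  335 = 1*267 + 68, so a_1 = 1.
  267 = 3*68 + 63, so a_2 = 3.
  68 = 1*63 + 5, so a_3 = 1.
  63 = 12*5 + 3, so a_4 = 12.
  5 = 1*3 + 2, so a_5 = 1.
  3 = 1*2 + 1, so a_6 = 1.
  2 = 2*1 + 0, so a_7 = 2.
The remainder reaches 0 after 8 divisions, so the expansion has 8 partial quotients, read off in order.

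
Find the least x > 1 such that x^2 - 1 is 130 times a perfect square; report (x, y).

(x, y) = (6499, 570)

First expand sqrt(130) as a continued fraction. With x_i = (sqrt(130) + m_i)/d_i and (m_0, d_0) = (0, 1): a_0 = floor(sqrt(130)) = 11, since 11^2 = 121 <= 130 < 144 = 12^2.
Iterate m_{i+1} = d_i*a_i - m_i, d_{i+1} = (130 - m_{i+1}^2)/d_i, a_{i+1} = floor((a_0 + m_{i+1})/d_{i+1}):
  m_1 = 1*11 - 0 = 11, d_1 = (130 - 11^2)/1 = 9/1 = 9, a_1 = floor((11 + 11)/9) = 2.
  m_2 = 9*2 - 11 = 7, d_2 = (130 - 7^2)/9 = 81/9 = 9, a_2 = floor((11 + 7)/9) = 2.
  m_3 = 9*2 - 7 = 11, d_3 = (130 - 11^2)/9 = 9/9 = 1, a_3 = floor((11 + 11)/1) = 22.
  m_4 = 1*22 - 11 = 11, d_4 = (130 - 11^2)/1 = 9/1 = 9: (m_4, d_4) = (m_1, d_1) = (11, 9), so from here the quotients repeat a_1, ..., a_3; the period length is 3.
So sqrt(130) = [11; (2, 2, 22)] with period length k = 3.
k is odd, so (p_{k-1}, q_{k-1}) only solves x^2 - 130y^2 = -1 and the fundamental solution of x^2 - 130y^2 = 1 is (p_{2k-1}, q_{2k-1}) = (p_5, q_5); compute convergents through index 5, running through the period twice.
Convergents (p_i = a_i*p_{i-1} + p_{i-2}, q_i = a_i*q_{i-1} + q_{i-2} with p_{-2}=0, p_{-1}=1, q_{-2}=1, q_{-1}=0):
  i=0: a_0=11, p_0 = 11*1 + 0 = 11, q_0 = 11*0 + 1 = 1.
  i=1: a_1=2, p_1 = 2*11 + 1 = 23, q_1 = 2*1 + 0 = 2.
  i=2: a_2=2, p_2 = 2*23 + 11 = 57, q_2 = 2*2 + 1 = 5.
  i=3: a_3=22, p_3 = 22*57 + 23 = 1277, q_3 = 22*5 + 2 = 112.
  i=4: a_4=2, p_4 = 2*1277 + 57 = 2611, q_4 = 2*112 + 5 = 229.
  i=5: a_5=2, p_5 = 2*2611 + 1277 = 6499, q_5 = 2*229 + 112 = 570.
Indeed p_2^2 - 130*q_2^2 = 3249 - 3250 = -1, not +1.
Check: 6499^2 - 130*570^2 = 42237001 - 42237000 = 1, so (x, y) = (6499, 570) solves the equation, and by the theorem it is the least positive solution.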